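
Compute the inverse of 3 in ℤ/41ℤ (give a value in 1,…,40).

3·14 = 42 = 1·41 + 1, so 3⁻¹ ≡ 14 (mod 41).

14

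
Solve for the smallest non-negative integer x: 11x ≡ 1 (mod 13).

6

11⁻¹ ≡ 6 (mod 13) because 11·6 = 66 = 5·13 + 1.
Multiplying both sides by 6: x ≡ 6·1 = 6 ≡ 6 (mod 13).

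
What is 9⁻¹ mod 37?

33

37 = 4·9 + 1
9 = 9·1 + 0
Back-substituting gives 9·33 ≡ 1 (mod 37).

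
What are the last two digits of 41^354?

Successive squares of 41 mod 100: 41^1≡41, 41^2≡81, 41^4≡61, 41^8≡21, 41^16≡41, 41^32≡81, 41^64≡61, 41^128≡21, 41^256≡41.
Since 354 = 2 + 32 + 64 + 256 in binary, 41^354 ≡ 81·81·61·41 ≡ 61 (mod 100).

61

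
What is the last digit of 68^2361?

Last digits of 8^n: 8, 4, 2, 6 (period 4).
2361 mod 4 = 1, so the last digit matches 8^1 = 8.

8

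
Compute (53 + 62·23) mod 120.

62·23 = 1426.
1426 − 11·120 = 106, so 1426 ≡ 106 (mod 120).
(53 + 106) mod 120 = 39.

39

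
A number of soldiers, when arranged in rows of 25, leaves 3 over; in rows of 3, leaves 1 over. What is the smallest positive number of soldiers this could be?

28

x ≡ 1 (mod 3) gives x ∈ {1, 4, 7, 10, 13, 16, 19, 22, …}.
The first of these with x mod 25 = 3 is 28.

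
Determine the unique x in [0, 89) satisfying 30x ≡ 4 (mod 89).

The inverse of 30 mod 89 is 3 (since 30·3 = 90 ≡ 1).
Multiplying both sides by 3: x ≡ 3·4 = 12 ≡ 12 (mod 89).

12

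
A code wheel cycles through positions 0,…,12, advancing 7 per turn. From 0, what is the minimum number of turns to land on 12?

7⁻¹ ≡ 2 (mod 13) because 7·2 = 14 = 1·13 + 1.
Multiplying both sides by 2: x ≡ 2·12 = 24 ≡ 11 (mod 13).

11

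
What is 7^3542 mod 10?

9

Last digits of 7^n: 7, 9, 3, 1 (period 4).
3542 mod 4 = 2, so the last digit matches 7^2 = 9.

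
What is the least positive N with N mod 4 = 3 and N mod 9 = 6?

15

x ≡ 3 (mod 4) gives x ∈ {3, 7, 11, 15}.
The first of these with x mod 9 = 6 is 15.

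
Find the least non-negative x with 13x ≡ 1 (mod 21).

13⁻¹ ≡ 13 (mod 21) because 13·13 = 169 = 8·21 + 1.
Multiplying both sides by 13: x ≡ 13·1 = 13 ≡ 13 (mod 21).

13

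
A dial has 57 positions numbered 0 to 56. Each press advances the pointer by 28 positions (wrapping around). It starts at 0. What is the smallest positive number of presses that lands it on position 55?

4

The inverse of 28 mod 57 is 55 (since 28·55 = 1540 ≡ 1).
So x ≡ 55·55 = 3025 ≡ 4 (mod 57).
Check: 28·4 = 112 = 1·57 + 55.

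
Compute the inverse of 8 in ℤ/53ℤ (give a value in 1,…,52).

53 = 6·8 + 5
8 = 1·5 + 3
5 = 1·3 + 2
3 = 1·2 + 1
2 = 2·1 + 0
Back-substituting gives 8·20 ≡ 1 (mod 53).

20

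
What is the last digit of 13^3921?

The units digit of 13^n cycles with period 4: 3, 9, 7, 1, …
3921 mod 4 = 1, so the last digit matches 3^1 = 3.

3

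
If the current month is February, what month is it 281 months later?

281 mod 12 = 5 (since 23·12 = 276).
February + 5 months → July.

July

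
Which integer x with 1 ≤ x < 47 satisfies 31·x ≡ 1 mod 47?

44

31·44 = 1364 = 29·47 + 1, so 31⁻¹ ≡ 44 (mod 47).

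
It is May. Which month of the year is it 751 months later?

751 − 62·12 = 7, so 751 ≡ 7 (mod 12).
May + 7 months → December.

December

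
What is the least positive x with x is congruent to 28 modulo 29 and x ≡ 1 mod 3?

x ≡ 1 (mod 3) gives x ∈ {1, 4, 7, 10, 13, 16, 19, 22, …}.
The first of these with x mod 29 = 28 is 28.

28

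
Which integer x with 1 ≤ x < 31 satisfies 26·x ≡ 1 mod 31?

26·6 = 156 = 5·31 + 1, so 26⁻¹ ≡ 6 (mod 31).

6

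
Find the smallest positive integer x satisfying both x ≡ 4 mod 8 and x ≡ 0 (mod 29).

116

Since 29·5 ≡ 1 (mod 8), take x = 0 + 29·((4−0)·5 mod 8) = 0 + 29·4 = 116.
Check: 116 mod 8 = 4, 116 mod 29 = 0.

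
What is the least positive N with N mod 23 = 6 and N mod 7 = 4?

144

Since 7·10 ≡ 1 (mod 23), take x = 4 + 7·((6−4)·10 mod 23) = 4 + 7·20 = 144.
Check: 144 mod 23 = 6, 144 mod 7 = 4.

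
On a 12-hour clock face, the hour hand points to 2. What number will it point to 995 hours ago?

995 − 82·12 = 11, so 995 ≡ 11 (mod 12).
2 − 11 → 3 on a 12-hour dial.

3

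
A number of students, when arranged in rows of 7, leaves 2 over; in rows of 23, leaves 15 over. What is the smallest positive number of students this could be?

107

Since 23·4 ≡ 1 (mod 7), take x = 15 + 23·((2−15)·4 mod 7) = 15 + 23·4 = 107.
Check: 107 mod 7 = 2, 107 mod 23 = 15.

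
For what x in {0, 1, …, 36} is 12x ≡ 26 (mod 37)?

33

The inverse of 12 mod 37 is 34 (since 12·34 = 408 ≡ 1).
So x ≡ 34·26 = 884 ≡ 33 (mod 37).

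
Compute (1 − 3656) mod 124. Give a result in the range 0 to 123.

3656 = 29·124 + 60, so 3656 mod 124 = 60.
(1 − 60) mod 124 = 65.

65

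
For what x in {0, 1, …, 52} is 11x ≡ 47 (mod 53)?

The inverse of 11 mod 53 is 29 (since 11·29 = 319 ≡ 1).
Multiplying both sides by 29: x ≡ 29·47 = 1363 ≡ 38 (mod 53).

38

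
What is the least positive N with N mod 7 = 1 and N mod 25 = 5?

x ≡ 1 (mod 7) gives x ∈ {1, 8, 15, 22, 29, 36, 43, 50, …}.
The first of these with x mod 25 = 5 is 155.

155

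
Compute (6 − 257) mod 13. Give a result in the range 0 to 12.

257 − 19·13 = 10, so 257 ≡ 10 (mod 13).
(6 − 10) mod 13 = 9.

9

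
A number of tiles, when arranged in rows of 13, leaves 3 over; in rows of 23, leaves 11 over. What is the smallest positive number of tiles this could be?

172

x ≡ 3 (mod 13) gives x ∈ {3, 16, 29, 42, 55, 68, 81, 94, …}.
The first of these with x mod 23 = 11 is 172.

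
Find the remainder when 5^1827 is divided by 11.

3

Square-and-reduce mod 11: 5^1≡5, 5^2≡3, 5^4≡9, 5^8≡4, 5^16≡5, 5^32≡3, 5^64≡9, 5^128≡4, 5^256≡5, 5^512≡3, 5^1024≡9.
Since 1827 = 1 + 2 + 32 + 256 + 512 + 1024 in binary, 5^1827 ≡ 5·3·3·5·3·9 ≡ 3 (mod 11).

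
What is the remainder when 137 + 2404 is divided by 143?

2404 − 16·143 = 116, so 2404 ≡ 116 (mod 143).
(137 + 116) mod 143 = 110.

110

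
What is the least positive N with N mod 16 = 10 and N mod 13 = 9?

74

Since 13·5 ≡ 1 (mod 16), take x = 9 + 13·((10−9)·5 mod 16) = 9 + 13·5 = 74.
Check: 74 mod 16 = 10, 74 mod 13 = 9.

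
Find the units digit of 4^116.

6

Last digits of 4^n: 4, 6 (period 2).
116 leaves remainder 0 on division by 2, so 4^116 ends in 6.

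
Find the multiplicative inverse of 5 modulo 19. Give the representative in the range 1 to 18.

5·4 = 20 = 1·19 + 1, so 5⁻¹ ≡ 4 (mod 19).

4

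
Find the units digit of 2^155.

The units digit of 2^n cycles with period 4: 2, 4, 8, 6, …
155 mod 4 = 3, so the last digit matches 2^3 = 8.

8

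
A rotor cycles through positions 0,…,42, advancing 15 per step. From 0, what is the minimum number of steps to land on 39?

37

15⁻¹ ≡ 23 (mod 43) because 15·23 = 345 = 8·43 + 1.
Multiplying both sides by 23: x ≡ 23·39 = 897 ≡ 37 (mod 43).
Check: 15·37 = 555 = 12·43 + 39.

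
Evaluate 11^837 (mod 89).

Square-and-reduce mod 89: 11^1≡11, 11^2≡32, 11^4≡45, 11^8≡67, 11^16≡39, 11^32≡8, 11^64≡64, 11^128≡2, 11^256≡4, 11^512≡16.
Since 837 = 1 + 4 + 64 + 256 + 512 in binary, 11^837 ≡ 11·45·64·4·16 ≡ 11 (mod 89).

11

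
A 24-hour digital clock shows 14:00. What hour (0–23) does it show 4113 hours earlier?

5

4113 − 171·24 = 9, so 4113 ≡ 9 (mod 24).
(14 − 9) mod 24 = 5.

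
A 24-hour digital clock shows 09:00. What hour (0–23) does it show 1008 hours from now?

9

Dividing 1008 by 24 gives quotient 42 and remainder 0.
(9 + 0) mod 24 = 9.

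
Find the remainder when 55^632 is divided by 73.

By repeated squaring mod 73: 55^1≡55, 55^2≡32, 55^4≡2, 55^8≡4, 55^16≡16, 55^32≡37, 55^64≡55, 55^128≡32, 55^256≡2, 55^512≡4.
Since 632 = 8 + 16 + 32 + 64 + 512 in binary, 55^632 ≡ 4·16·37·55·4 ≡ 32 (mod 73).

32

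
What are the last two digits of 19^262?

61

Square-and-reduce mod 100: 19^1≡19, 19^2≡61, 19^4≡21, 19^8≡41, 19^16≡81, 19^32≡61, 19^64≡21, 19^128≡41, 19^256≡81.
262 = 2 + 4 + 256, so 19^262 ≡ 61·21·81 ≡ 61 (mod 100).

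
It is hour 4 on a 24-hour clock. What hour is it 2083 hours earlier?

9

Dividing 2083 by 24 gives quotient 86 and remainder 19.
(4 − 19) mod 24 = 9.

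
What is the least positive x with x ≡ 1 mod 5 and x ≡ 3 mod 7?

Since 7·3 ≡ 1 (mod 5), take x = 3 + 7·((1−3)·3 mod 5) = 3 + 7·4 = 31.
Check: 31 mod 5 = 1, 31 mod 7 = 3.

31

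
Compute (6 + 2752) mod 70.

2752 = 39·70 + 22, so 2752 mod 70 = 22.
(6 + 22) mod 70 = 28.

28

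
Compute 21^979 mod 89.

34

Square-and-reduce mod 89: 21^1≡21, 21^2≡85, 21^4≡16, 21^8≡78, 21^16≡32, 21^32≡45, 21^64≡67, 21^128≡39, 21^256≡8, 21^512≡64.
Since 979 = 1 + 2 + 16 + 64 + 128 + 256 + 512 in binary, 21^979 ≡ 21·85·32·67·39·8·64 ≡ 34 (mod 89).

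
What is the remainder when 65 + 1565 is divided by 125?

1565 mod 125 = 65 (since 12·125 = 1500).
(65 + 65) mod 125 = 5.

5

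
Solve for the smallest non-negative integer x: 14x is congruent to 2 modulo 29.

25

The inverse of 14 mod 29 is 27 (since 14·27 = 378 ≡ 1).
Multiplying both sides by 27: x ≡ 27·2 = 54 ≡ 25 (mod 29).
Check: 14·25 = 350 = 12·29 + 2.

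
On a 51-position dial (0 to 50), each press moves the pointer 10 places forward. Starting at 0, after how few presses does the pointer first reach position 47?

The inverse of 10 mod 51 is 46 (since 10·46 = 460 ≡ 1).
So x ≡ 46·47 = 2162 ≡ 20 (mod 51).
Check: 10·20 = 200 = 3·51 + 47.

20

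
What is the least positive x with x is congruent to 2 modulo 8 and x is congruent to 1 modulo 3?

x ≡ 1 (mod 3) gives x ∈ {1, 4, 7, 10}.
The first of these with x mod 8 = 2 is 10.

10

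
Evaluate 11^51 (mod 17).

5

Square-and-reduce mod 17: 11^1≡11, 11^2≡2, 11^4≡4, 11^8≡16, 11^16≡1, 11^32≡1.
51 = 1 + 2 + 16 + 32, so 11^51 ≡ 11·2·1·1 ≡ 5 (mod 17).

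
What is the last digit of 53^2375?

7

The units digit of 53^n cycles with period 4: 3, 9, 7, 1, …
2375 leaves remainder 3 on division by 4, so 53^2375 ends in 7.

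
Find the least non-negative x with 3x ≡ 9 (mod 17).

3⁻¹ ≡ 6 (mod 17) because 3·6 = 18 = 1·17 + 1.
Multiplying both sides by 6: x ≡ 6·9 = 54 ≡ 3 (mod 17).

3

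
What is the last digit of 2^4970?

4

Last digits of 2^n: 2, 4, 8, 6 (period 4).
4970 leaves remainder 2 on division by 4, so 2^4970 ends in 4.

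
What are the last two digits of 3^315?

Successive squares of 3 mod 100: 3^1≡3, 3^2≡9, 3^4≡81, 3^8≡61, 3^16≡21, 3^32≡41, 3^64≡81, 3^128≡61, 3^256≡21.
315 = 1 + 2 + 8 + 16 + 32 + 256, so 3^315 ≡ 3·9·61·21·41·21 ≡ 7 (mod 100).

07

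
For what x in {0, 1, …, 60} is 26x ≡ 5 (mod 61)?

26

The inverse of 26 mod 61 is 54 (since 26·54 = 1404 ≡ 1).
Multiplying both sides by 54: x ≡ 54·5 = 270 ≡ 26 (mod 61).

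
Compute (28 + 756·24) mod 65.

37

756·24 = 18144.
18144 = 279·65 + 9, so 18144 mod 65 = 9.
(28 + 9) mod 65 = 37.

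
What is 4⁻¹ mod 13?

13 = 3·4 + 1
4 = 4·1 + 0
Back-substituting gives 4·10 ≡ 1 (mod 13).

10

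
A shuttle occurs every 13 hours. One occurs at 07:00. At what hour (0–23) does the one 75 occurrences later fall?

22

75·13 = 975.
975 mod 24 = 15 (since 40·24 = 960).
(7 + 15) mod 24 = 22.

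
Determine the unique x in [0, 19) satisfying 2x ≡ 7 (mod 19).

13

2⁻¹ ≡ 10 (mod 19) because 2·10 = 20 = 1·19 + 1.
Multiplying both sides by 10: x ≡ 10·7 = 70 ≡ 13 (mod 19).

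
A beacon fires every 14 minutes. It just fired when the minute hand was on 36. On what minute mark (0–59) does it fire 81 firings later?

30

81·14 = 1134.
1134 mod 60 = 54 (since 18·60 = 1080).
(36 + 54) mod 60 = 30.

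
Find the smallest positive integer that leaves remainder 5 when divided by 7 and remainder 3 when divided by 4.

x ≡ 3 (mod 4) gives x ∈ {3, 7, 11, 15, 19}.
The first of these with x mod 7 = 5 is 19.

19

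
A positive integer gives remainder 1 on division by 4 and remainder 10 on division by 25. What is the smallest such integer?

85

x ≡ 1 (mod 4) gives x ∈ {1, 5, 9, 13, 17, 21, 25, 29, …}.
The first of these with x mod 25 = 10 is 85.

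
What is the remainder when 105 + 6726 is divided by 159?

153

6726 mod 159 = 48 (since 42·159 = 6678).
(105 + 48) mod 159 = 153.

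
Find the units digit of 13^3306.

9

Last digits of 3^n: 3, 9, 7, 1 (period 4).
3306 mod 4 = 2, so the last digit matches 3^2 = 9.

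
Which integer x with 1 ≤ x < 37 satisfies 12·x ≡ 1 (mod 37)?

34

37 = 3·12 + 1
12 = 12·1 + 0
Back-substituting gives 12·34 ≡ 1 (mod 37).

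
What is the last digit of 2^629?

2

Powers of 2 mod 10 repeat with period 4: 2, 4, 8, 6.
629 mod 4 = 1, so the last digit matches 2^1 = 2.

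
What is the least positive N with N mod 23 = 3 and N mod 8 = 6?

118

x ≡ 6 (mod 8) gives x ∈ {6, 14, 22, 30, 38, 46, 54, 62, …}.
The first of these with x mod 23 = 3 is 118.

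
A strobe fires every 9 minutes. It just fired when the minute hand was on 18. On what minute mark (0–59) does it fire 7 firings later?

7·9 = 63.
63 mod 60 = 3 (since 1·60 = 60).
(18 + 3) mod 60 = 21.

21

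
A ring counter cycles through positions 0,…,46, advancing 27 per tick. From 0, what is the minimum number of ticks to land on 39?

38

The inverse of 27 mod 47 is 7 (since 27·7 = 189 ≡ 1).
Multiplying both sides by 7: x ≡ 7·39 = 273 ≡ 38 (mod 47).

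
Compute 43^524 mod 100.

Successive squares of 43 mod 100: 43^1≡43, 43^2≡49, 43^4≡1, 43^8≡1, 43^16≡1, 43^32≡1, 43^64≡1, 43^128≡1, 43^256≡1, 43^512≡1.
Since 524 = 4 + 8 + 512 in binary, 43^524 ≡ 1·1·1 ≡ 1 (mod 100).

1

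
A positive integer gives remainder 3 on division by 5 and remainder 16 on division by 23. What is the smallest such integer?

x ≡ 3 (mod 5) gives x ∈ {3, 8, 13, 18, 23, 28, 33, 38, …}.
The first of these with x mod 23 = 16 is 108.

108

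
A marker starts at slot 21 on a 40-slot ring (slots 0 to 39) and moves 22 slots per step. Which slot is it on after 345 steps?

345·22 = 7590.
Dividing 7590 by 40 gives quotient 189 and remainder 30.
(21 + 30) mod 40 = 11.

11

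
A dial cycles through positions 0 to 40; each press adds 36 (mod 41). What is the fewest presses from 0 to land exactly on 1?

36·8 = 288 = 7·41 + 1, so 36⁻¹ ≡ 8 (mod 41).

8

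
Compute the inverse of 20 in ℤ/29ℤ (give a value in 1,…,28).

20·16 = 320 = 11·29 + 1, so 20⁻¹ ≡ 16 (mod 29).

16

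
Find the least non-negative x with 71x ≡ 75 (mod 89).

70

The inverse of 71 mod 89 is 84 (since 71·84 = 5964 ≡ 1).
Multiplying both sides by 84: x ≡ 84·75 = 6300 ≡ 70 (mod 89).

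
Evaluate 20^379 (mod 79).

By repeated squaring mod 79: 20^1≡20, 20^2≡5, 20^4≡25, 20^8≡72, 20^16≡49, 20^32≡31, 20^64≡13, 20^128≡11, 20^256≡42.
379 = 1 + 2 + 8 + 16 + 32 + 64 + 256, so 20^379 ≡ 20·5·72·49·31·13·42 ≡ 36 (mod 79).

36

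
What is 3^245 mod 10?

Last digits of 3^n: 3, 9, 7, 1 (period 4).
245 mod 4 = 1, so the last digit matches 3^1 = 3.

3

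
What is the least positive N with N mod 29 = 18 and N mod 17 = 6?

x ≡ 6 (mod 17) gives x ∈ {6, 23, 40, 57, 74, 91, 108, 125, …}.
The first of these with x mod 29 = 18 is 482.

482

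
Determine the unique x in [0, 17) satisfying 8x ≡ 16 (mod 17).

2

8⁻¹ ≡ 15 (mod 17) because 8·15 = 120 = 7·17 + 1.
So x ≡ 15·16 = 240 ≡ 2 (mod 17).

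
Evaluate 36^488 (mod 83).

Successive squares of 36 mod 83: 36^1≡36, 36^2≡51, 36^4≡28, 36^8≡37, 36^16≡41, 36^32≡21, 36^64≡26, 36^128≡12, 36^256≡61.
Since 488 = 8 + 32 + 64 + 128 + 256 in binary, 36^488 ≡ 37·21·26·12·61 ≡ 3 (mod 83).

3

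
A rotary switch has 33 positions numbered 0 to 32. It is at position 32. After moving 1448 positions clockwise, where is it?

1448 − 43·33 = 29, so 1448 ≡ 29 (mod 33).
(32 + 29) mod 33 = 28.

28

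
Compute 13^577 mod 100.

Square-and-reduce mod 100: 13^1≡13, 13^2≡69, 13^4≡61, 13^8≡21, 13^16≡41, 13^32≡81, 13^64≡61, 13^128≡21, 13^256≡41, 13^512≡81.
Since 577 = 1 + 64 + 512 in binary, 13^577 ≡ 13·61·81 ≡ 33 (mod 100).

33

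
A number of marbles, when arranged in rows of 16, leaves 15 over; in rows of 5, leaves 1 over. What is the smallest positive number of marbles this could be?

x ≡ 1 (mod 5) gives x ∈ {1, 6, 11, 16, 21, 26, 31}.
The first of these with x mod 16 = 15 is 31.

31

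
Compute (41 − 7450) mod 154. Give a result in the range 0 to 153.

7450 = 48·154 + 58, so 7450 mod 154 = 58.
(41 − 58) mod 154 = 137.

137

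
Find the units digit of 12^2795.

The units digit of 12^n cycles with period 4: 2, 4, 8, 6, …
2795 mod 4 = 3, so the last digit matches 2^3 = 8.

8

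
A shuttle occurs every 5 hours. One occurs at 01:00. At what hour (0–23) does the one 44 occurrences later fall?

44·5 = 220.
220 − 9·24 = 4, so 220 ≡ 4 (mod 24).
(1 + 4) mod 24 = 5.

5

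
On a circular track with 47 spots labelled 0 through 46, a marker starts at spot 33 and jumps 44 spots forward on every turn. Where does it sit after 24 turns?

8

24·44 = 1056.
1056 = 22·47 + 22, so 1056 mod 47 = 22.
(33 + 22) mod 47 = 8.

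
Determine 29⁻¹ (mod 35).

35 = 1·29 + 6
29 = 4·6 + 5
6 = 1·5 + 1
5 = 5·1 + 0
Back-substituting gives 29·29 ≡ 1 (mod 35).

29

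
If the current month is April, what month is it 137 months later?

September

137 = 11·12 + 5, so 137 mod 12 = 5.
April + 5 months → September.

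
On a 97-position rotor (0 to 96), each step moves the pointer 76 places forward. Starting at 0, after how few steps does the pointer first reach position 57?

76⁻¹ ≡ 60 (mod 97) because 76·60 = 4560 = 47·97 + 1.
Multiplying both sides by 60: x ≡ 60·57 = 3420 ≡ 25 (mod 97).
Check: 76·25 = 1900 = 19·97 + 57.

25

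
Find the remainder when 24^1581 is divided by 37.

29

Square-and-reduce mod 37: 24^1≡24, 24^2≡21, 24^4≡34, 24^8≡9, 24^16≡7, 24^32≡12, 24^64≡33, 24^128≡16, 24^256≡34, 24^512≡9, 24^1024≡7.
Since 1581 = 1 + 4 + 8 + 32 + 512 + 1024 in binary, 24^1581 ≡ 24·34·9·12·9·7 ≡ 29 (mod 37).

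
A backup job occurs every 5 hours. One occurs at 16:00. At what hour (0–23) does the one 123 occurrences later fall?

7

123·5 = 615.
615 − 25·24 = 15, so 615 ≡ 15 (mod 24).
(16 + 15) mod 24 = 7.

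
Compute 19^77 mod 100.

Square-and-reduce mod 100: 19^1≡19, 19^2≡61, 19^4≡21, 19^8≡41, 19^16≡81, 19^32≡61, 19^64≡21.
Since 77 = 1 + 4 + 8 + 64 in binary, 19^77 ≡ 19·21·41·21 ≡ 39 (mod 100).

39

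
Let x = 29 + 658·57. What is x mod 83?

658·57 = 37506.
37506 = 451·83 + 73, so 37506 mod 83 = 73.
(29 + 73) mod 83 = 19.

19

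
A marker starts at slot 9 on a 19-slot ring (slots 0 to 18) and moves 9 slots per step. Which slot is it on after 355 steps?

12

355·9 = 3195.
3195 = 168·19 + 3, so 3195 mod 19 = 3.
(9 + 3) mod 19 = 12.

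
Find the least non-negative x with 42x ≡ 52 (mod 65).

42⁻¹ ≡ 48 (mod 65) because 42·48 = 2016 = 31·65 + 1.
So x ≡ 48·52 = 2496 ≡ 26 (mod 65).

26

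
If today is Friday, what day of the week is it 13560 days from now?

13560 = 1937·7 + 1, so 13560 mod 7 = 1.
Friday + 1 day → Saturday.

Saturday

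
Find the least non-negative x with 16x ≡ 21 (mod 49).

35

16⁻¹ ≡ 46 (mod 49) because 16·46 = 736 = 15·49 + 1.
So x ≡ 46·21 = 966 ≡ 35 (mod 49).
Check: 16·35 = 560 = 11·49 + 21.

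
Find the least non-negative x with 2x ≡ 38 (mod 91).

19

2⁻¹ ≡ 46 (mod 91) because 2·46 = 92 = 1·91 + 1.
So x ≡ 46·38 = 1748 ≡ 19 (mod 91).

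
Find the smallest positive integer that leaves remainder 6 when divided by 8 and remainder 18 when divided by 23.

110

Since 23·7 ≡ 1 (mod 8), take x = 18 + 23·((6−18)·7 mod 8) = 18 + 23·4 = 110.
Check: 110 mod 8 = 6, 110 mod 23 = 18.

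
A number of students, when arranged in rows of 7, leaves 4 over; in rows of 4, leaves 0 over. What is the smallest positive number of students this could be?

4

x ≡ 0 (mod 4) gives x ∈ {0, 4}.
The first of these with x mod 7 = 4 is 4.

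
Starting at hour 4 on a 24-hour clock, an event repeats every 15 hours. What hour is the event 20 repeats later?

16

20·15 = 300.
300 mod 24 = 12 (since 12·24 = 288).
(4 + 12) mod 24 = 16.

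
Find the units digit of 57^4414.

9

Powers of 7 mod 10 repeat with period 4: 7, 9, 3, 1.
4414 mod 4 = 2, so the last digit matches 7^2 = 9.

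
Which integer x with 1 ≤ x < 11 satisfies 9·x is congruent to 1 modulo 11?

5

11 = 1·9 + 2
9 = 4·2 + 1
2 = 2·1 + 0
Back-substituting gives 9·5 ≡ 1 (mod 11).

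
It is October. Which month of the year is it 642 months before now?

642 = 53·12 + 6, so 642 mod 12 = 6.
October − 6 months → April.

April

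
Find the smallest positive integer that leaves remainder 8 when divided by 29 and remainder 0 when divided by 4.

x ≡ 0 (mod 4) gives x ∈ {0, 4, 8}.
The first of these with x mod 29 = 8 is 8.

8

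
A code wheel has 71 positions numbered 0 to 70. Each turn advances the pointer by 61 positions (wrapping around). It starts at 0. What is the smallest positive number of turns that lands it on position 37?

The inverse of 61 mod 71 is 7 (since 61·7 = 427 ≡ 1).
Multiplying both sides by 7: x ≡ 7·37 = 259 ≡ 46 (mod 71).
Check: 61·46 = 2806 = 39·71 + 37.

46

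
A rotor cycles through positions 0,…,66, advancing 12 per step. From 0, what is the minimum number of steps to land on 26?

58

12⁻¹ ≡ 28 (mod 67) because 12·28 = 336 = 5·67 + 1.
So x ≡ 28·26 = 728 ≡ 58 (mod 67).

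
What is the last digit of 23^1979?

7

The units digit of 23^n cycles with period 4: 3, 9, 7, 1, …
1979 mod 4 = 3, so the last digit matches 3^3 = 7.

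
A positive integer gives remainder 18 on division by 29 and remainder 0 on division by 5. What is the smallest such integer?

105

x ≡ 0 (mod 5) gives x ∈ {0, 5, 10, 15, 20, 25, 30, 35, …}.
The first of these with x mod 29 = 18 is 105.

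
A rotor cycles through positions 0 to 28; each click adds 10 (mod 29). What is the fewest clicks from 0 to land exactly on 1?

29 = 2·10 + 9
10 = 1·9 + 1
9 = 9·1 + 0
Back-substituting gives 10·3 ≡ 1 (mod 29).

3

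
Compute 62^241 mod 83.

Successive squares of 62 mod 83: 62^1≡62, 62^2≡26, 62^4≡12, 62^8≡61, 62^16≡69, 62^32≡30, 62^64≡70, 62^128≡3.
Since 241 = 1 + 16 + 32 + 64 + 128 in binary, 62^241 ≡ 62·69·30·70·3 ≡ 55 (mod 83).

55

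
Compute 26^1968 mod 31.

1

By repeated squaring mod 31: 26^1≡26, 26^2≡25, 26^4≡5, 26^8≡25, 26^16≡5, 26^32≡25, 26^64≡5, 26^128≡25, 26^256≡5, 26^512≡25, 26^1024≡5.
Since 1968 = 16 + 32 + 128 + 256 + 512 + 1024 in binary, 26^1968 ≡ 5·25·25·5·25·5 ≡ 1 (mod 31).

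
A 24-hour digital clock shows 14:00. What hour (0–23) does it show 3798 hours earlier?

3798 = 158·24 + 6, so 3798 mod 24 = 6.
(14 − 6) mod 24 = 8.

8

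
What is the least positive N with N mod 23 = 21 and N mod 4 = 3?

x ≡ 3 (mod 4) gives x ∈ {3, 7, 11, 15, 19, 23, 27, 31, …}.
The first of these with x mod 23 = 21 is 67.

67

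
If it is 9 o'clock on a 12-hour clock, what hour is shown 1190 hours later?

11

Dividing 1190 by 12 gives quotient 99 and remainder 2.
9 + 2 → 11 on a 12-hour dial.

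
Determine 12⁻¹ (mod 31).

12·13 = 156 = 5·31 + 1, so 12⁻¹ ≡ 13 (mod 31).

13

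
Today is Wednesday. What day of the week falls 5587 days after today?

Thursday

5587 = 798·7 + 1, so 5587 mod 7 = 1.
Wednesday + 1 day → Thursday.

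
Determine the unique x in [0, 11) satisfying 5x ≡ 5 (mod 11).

1

5⁻¹ ≡ 9 (mod 11) because 5·9 = 45 = 4·11 + 1.
So x ≡ 9·5 = 45 ≡ 1 (mod 11).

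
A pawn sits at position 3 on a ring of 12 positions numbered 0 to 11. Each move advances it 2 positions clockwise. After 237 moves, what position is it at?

9

237·2 = 474.
474 = 39·12 + 6, so 474 mod 12 = 6.
(3 + 6) mod 12 = 9.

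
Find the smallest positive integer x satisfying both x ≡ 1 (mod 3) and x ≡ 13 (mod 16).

x ≡ 1 (mod 3) gives x ∈ {1, 4, 7, 10, 13}.
The first of these with x mod 16 = 13 is 13.

13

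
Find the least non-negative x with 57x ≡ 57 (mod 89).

1

57⁻¹ ≡ 25 (mod 89) because 57·25 = 1425 = 16·89 + 1.
Multiplying both sides by 25: x ≡ 25·57 = 1425 ≡ 1 (mod 89).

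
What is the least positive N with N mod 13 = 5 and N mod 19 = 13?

Since 19·11 ≡ 1 (mod 13), take x = 13 + 19·((5−13)·11 mod 13) = 13 + 19·3 = 70.
Check: 70 mod 13 = 5, 70 mod 19 = 13.

70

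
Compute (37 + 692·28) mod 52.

692·28 = 19376.
19376 mod 52 = 32 (since 372·52 = 19344).
(37 + 32) mod 52 = 17.

17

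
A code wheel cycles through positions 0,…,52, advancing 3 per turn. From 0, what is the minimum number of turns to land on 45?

3⁻¹ ≡ 18 (mod 53) because 3·18 = 54 = 1·53 + 1.
So x ≡ 18·45 = 810 ≡ 15 (mod 53).

15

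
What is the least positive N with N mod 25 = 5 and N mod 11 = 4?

Since 11·16 ≡ 1 (mod 25), take x = 4 + 11·((5−4)·16 mod 25) = 4 + 11·16 = 180.
Check: 180 mod 25 = 5, 180 mod 11 = 4.

180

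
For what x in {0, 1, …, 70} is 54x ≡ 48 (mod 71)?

64

54⁻¹ ≡ 25 (mod 71) because 54·25 = 1350 = 19·71 + 1.
Multiplying both sides by 25: x ≡ 25·48 = 1200 ≡ 64 (mod 71).
Check: 54·64 = 3456 = 48·71 + 48.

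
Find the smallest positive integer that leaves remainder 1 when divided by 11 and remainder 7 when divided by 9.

x ≡ 7 (mod 9) gives x ∈ {7, 16, 25, 34}.
The first of these with x mod 11 = 1 is 34.

34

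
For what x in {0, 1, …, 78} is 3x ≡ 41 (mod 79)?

40

The inverse of 3 mod 79 is 53 (since 3·53 = 159 ≡ 1).
So x ≡ 53·41 = 2173 ≡ 40 (mod 79).
Check: 3·40 = 120 = 1·79 + 41.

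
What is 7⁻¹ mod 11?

7·8 = 56 = 5·11 + 1, so 7⁻¹ ≡ 8 (mod 11).

8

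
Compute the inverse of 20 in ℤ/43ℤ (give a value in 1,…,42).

28

43 = 2·20 + 3
20 = 6·3 + 2
3 = 1·2 + 1
2 = 2·1 + 0
Back-substituting gives 20·28 ≡ 1 (mod 43).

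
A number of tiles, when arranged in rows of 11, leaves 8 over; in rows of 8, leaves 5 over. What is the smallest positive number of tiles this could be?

x ≡ 5 (mod 8) gives x ∈ {5, 13, 21, 29, 37, 45, 53, 61, …}.
The first of these with x mod 11 = 8 is 85.

85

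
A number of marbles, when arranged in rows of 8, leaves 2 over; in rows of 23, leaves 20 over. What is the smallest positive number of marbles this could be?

66

x ≡ 2 (mod 8) gives x ∈ {2, 10, 18, 26, 34, 42, 50, 58, …}.
The first of these with x mod 23 = 20 is 66.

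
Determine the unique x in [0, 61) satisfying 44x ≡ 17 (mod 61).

44⁻¹ ≡ 43 (mod 61) because 44·43 = 1892 = 31·61 + 1.
So x ≡ 43·17 = 731 ≡ 60 (mod 61).
Check: 44·60 = 2640 = 43·61 + 17.

60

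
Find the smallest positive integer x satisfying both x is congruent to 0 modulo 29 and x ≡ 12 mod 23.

58

x ≡ 12 (mod 23) gives x ∈ {12, 35, 58}.
The first of these with x mod 29 = 0 is 58.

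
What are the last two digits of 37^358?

29

By repeated squaring mod 100: 37^1≡37, 37^2≡69, 37^4≡61, 37^8≡21, 37^16≡41, 37^32≡81, 37^64≡61, 37^128≡21, 37^256≡41.
Since 358 = 2 + 4 + 32 + 64 + 256 in binary, 37^358 ≡ 69·61·81·61·41 ≡ 29 (mod 100).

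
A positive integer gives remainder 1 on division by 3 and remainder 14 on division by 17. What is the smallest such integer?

31

x ≡ 1 (mod 3) gives x ∈ {1, 4, 7, 10, 13, 16, 19, 22, …}.
The first of these with x mod 17 = 14 is 31.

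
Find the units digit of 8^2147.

2

Last digits of 8^n: 8, 4, 2, 6 (period 4).
2147 mod 4 = 3, so the last digit matches 8^3 = 2.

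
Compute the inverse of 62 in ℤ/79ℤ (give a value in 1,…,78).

65

79 = 1·62 + 17
62 = 3·17 + 11
17 = 1·11 + 6
11 = 1·6 + 5
6 = 1·5 + 1
5 = 5·1 + 0
Back-substituting gives 62·65 ≡ 1 (mod 79).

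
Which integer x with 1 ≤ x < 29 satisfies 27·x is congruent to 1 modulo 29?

14

29 = 1·27 + 2
27 = 13·2 + 1
2 = 2·1 + 0
Back-substituting gives 27·14 ≡ 1 (mod 29).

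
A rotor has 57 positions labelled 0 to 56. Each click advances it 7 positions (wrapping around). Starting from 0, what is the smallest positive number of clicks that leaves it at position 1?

49

7·49 = 343 = 6·57 + 1, so 7⁻¹ ≡ 49 (mod 57).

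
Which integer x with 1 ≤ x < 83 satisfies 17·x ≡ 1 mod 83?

83 = 4·17 + 15
17 = 1·15 + 2
15 = 7·2 + 1
2 = 2·1 + 0
Back-substituting gives 17·44 ≡ 1 (mod 83).

44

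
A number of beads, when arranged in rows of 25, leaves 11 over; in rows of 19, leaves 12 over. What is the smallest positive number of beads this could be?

x ≡ 12 (mod 19) gives x ∈ {12, 31, 50, 69, 88, 107, 126, 145, …}.
The first of these with x mod 25 = 11 is 411.

411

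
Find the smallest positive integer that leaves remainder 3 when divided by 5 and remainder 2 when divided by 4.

18

x ≡ 2 (mod 4) gives x ∈ {2, 6, 10, 14, 18}.
The first of these with x mod 5 = 3 is 18.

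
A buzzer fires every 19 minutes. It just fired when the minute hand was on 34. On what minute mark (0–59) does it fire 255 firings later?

255·19 = 4845.
4845 = 80·60 + 45, so 4845 mod 60 = 45.
(34 + 45) mod 60 = 19.

19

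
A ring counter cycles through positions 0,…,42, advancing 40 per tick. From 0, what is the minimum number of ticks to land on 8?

40⁻¹ ≡ 14 (mod 43) because 40·14 = 560 = 13·43 + 1.
So x ≡ 14·8 = 112 ≡ 26 (mod 43).
Check: 40·26 = 1040 = 24·43 + 8.

26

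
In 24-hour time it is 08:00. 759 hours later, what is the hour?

759 = 31·24 + 15, so 759 mod 24 = 15.
(8 + 15) mod 24 = 23.

23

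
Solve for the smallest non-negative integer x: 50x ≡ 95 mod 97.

50⁻¹ ≡ 33 (mod 97) because 50·33 = 1650 = 17·97 + 1.
Multiplying both sides by 33: x ≡ 33·95 = 3135 ≡ 31 (mod 97).

31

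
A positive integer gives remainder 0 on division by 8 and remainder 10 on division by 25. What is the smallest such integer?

x ≡ 0 (mod 8) gives x ∈ {0, 8, 16, 24, 32, 40, 48, 56, …}.
The first of these with x mod 25 = 10 is 160.

160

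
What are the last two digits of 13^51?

By repeated squaring mod 100: 13^1≡13, 13^2≡69, 13^4≡61, 13^8≡21, 13^16≡41, 13^32≡81.
Since 51 = 1 + 2 + 16 + 32 in binary, 13^51 ≡ 13·69·41·81 ≡ 37 (mod 100).

37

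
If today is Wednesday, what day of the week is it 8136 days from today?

8136 − 1162·7 = 2, so 8136 ≡ 2 (mod 7).
Wednesday + 2 days → Friday.

Friday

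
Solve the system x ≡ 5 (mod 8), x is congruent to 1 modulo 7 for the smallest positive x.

Since 7·7 ≡ 1 (mod 8), take x = 1 + 7·((5−1)·7 mod 8) = 1 + 7·4 = 29.
Check: 29 mod 8 = 5, 29 mod 7 = 1.

29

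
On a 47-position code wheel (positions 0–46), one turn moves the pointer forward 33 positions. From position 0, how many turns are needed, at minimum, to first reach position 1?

10

33·10 = 330 = 7·47 + 1, so 33⁻¹ ≡ 10 (mod 47).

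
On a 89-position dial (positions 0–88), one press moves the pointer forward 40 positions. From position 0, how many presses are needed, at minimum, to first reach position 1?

89 = 2·40 + 9
40 = 4·9 + 4
9 = 2·4 + 1
4 = 4·1 + 0
Back-substituting gives 40·69 ≡ 1 (mod 89).

69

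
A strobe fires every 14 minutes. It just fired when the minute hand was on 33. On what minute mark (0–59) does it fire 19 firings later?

19·14 = 266.
266 = 4·60 + 26, so 266 mod 60 = 26.
(33 + 26) mod 60 = 59.

59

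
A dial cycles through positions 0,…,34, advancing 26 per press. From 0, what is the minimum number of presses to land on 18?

33

26⁻¹ ≡ 31 (mod 35) because 26·31 = 806 = 23·35 + 1.
Multiplying both sides by 31: x ≡ 31·18 = 558 ≡ 33 (mod 35).
Check: 26·33 = 858 = 24·35 + 18.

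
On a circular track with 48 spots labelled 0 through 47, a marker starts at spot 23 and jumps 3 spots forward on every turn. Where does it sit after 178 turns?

29

178·3 = 534.
Dividing 534 by 48 gives quotient 11 and remainder 6.
(23 + 6) mod 48 = 29.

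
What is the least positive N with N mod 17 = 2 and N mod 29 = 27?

172

Since 29·10 ≡ 1 (mod 17), take x = 27 + 29·((2−27)·10 mod 17) = 27 + 29·5 = 172.
Check: 172 mod 17 = 2, 172 mod 29 = 27.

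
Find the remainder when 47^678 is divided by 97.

22

Successive squares of 47 mod 97: 47^1≡47, 47^2≡75, 47^4≡96, 47^8≡1, 47^16≡1, 47^32≡1, 47^64≡1, 47^128≡1, 47^256≡1, 47^512≡1.
678 = 2 + 4 + 32 + 128 + 512, so 47^678 ≡ 75·96·1·1·1 ≡ 22 (mod 97).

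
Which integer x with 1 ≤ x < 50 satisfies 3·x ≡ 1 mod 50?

50 = 16·3 + 2
3 = 1·2 + 1
2 = 2·1 + 0
Back-substituting gives 3·17 ≡ 1 (mod 50).

17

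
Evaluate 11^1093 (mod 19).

By repeated squaring mod 19: 11^1≡11, 11^2≡7, 11^4≡11, 11^8≡7, 11^16≡11, 11^32≡7, 11^64≡11, 11^128≡7, 11^256≡11, 11^512≡7, 11^1024≡11.
1093 = 1 + 4 + 64 + 1024, so 11^1093 ≡ 11·11·11·11 ≡ 11 (mod 19).

11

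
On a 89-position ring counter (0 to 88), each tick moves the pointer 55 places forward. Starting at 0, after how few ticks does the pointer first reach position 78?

71

The inverse of 55 mod 89 is 34 (since 55·34 = 1870 ≡ 1).
So x ≡ 34·78 = 2652 ≡ 71 (mod 89).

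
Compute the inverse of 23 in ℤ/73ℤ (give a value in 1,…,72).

54

73 = 3·23 + 4
23 = 5·4 + 3
4 = 1·3 + 1
3 = 3·1 + 0
Back-substituting gives 23·54 ≡ 1 (mod 73).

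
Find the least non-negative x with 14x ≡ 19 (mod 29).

20

The inverse of 14 mod 29 is 27 (since 14·27 = 378 ≡ 1).
So x ≡ 27·19 = 513 ≡ 20 (mod 29).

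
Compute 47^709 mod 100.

By repeated squaring mod 100: 47^1≡47, 47^2≡9, 47^4≡81, 47^8≡61, 47^16≡21, 47^32≡41, 47^64≡81, 47^128≡61, 47^256≡21, 47^512≡41.
709 = 1 + 4 + 64 + 128 + 512, so 47^709 ≡ 47·81·81·61·41 ≡ 67 (mod 100).

67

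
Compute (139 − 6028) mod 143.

117

Dividing 6028 by 143 gives quotient 42 and remainder 22.
(139 − 22) mod 143 = 117.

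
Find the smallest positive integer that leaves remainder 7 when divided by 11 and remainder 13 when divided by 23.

Since 23·1 ≡ 1 (mod 11), take x = 13 + 23·((7−13)·1 mod 11) = 13 + 23·5 = 128.
Check: 128 mod 11 = 7, 128 mod 23 = 13.

128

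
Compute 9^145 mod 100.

49

By repeated squaring mod 100: 9^1≡9, 9^2≡81, 9^4≡61, 9^8≡21, 9^16≡41, 9^32≡81, 9^64≡61, 9^128≡21.
145 = 1 + 16 + 128, so 9^145 ≡ 9·41·21 ≡ 49 (mod 100).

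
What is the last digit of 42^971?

The units digit of 42^n cycles with period 4: 2, 4, 8, 6, …
971 mod 4 = 3, so the last digit matches 2^3 = 8.

8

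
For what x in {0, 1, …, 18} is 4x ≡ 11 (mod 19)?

4⁻¹ ≡ 5 (mod 19) because 4·5 = 20 = 1·19 + 1.
Multiplying both sides by 5: x ≡ 5·11 = 55 ≡ 17 (mod 19).
Check: 4·17 = 68 = 3·19 + 11.

17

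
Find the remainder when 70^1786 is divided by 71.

Successive squares of 70 mod 71: 70^1≡70, 70^2≡1, 70^4≡1, 70^8≡1, 70^16≡1, 70^32≡1, 70^64≡1, 70^128≡1, 70^256≡1, 70^512≡1, 70^1024≡1.
Since 1786 = 2 + 8 + 16 + 32 + 64 + 128 + 512 + 1024 in binary, 70^1786 ≡ 1·1·1·1·1·1·1·1 ≡ 1 (mod 71).

1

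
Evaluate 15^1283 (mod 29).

Square-and-reduce mod 29: 15^1≡15, 15^2≡22, 15^4≡20, 15^8≡23, 15^16≡7, 15^32≡20, 15^64≡23, 15^128≡7, 15^256≡20, 15^512≡23, 15^1024≡7.
Since 1283 = 1 + 2 + 256 + 1024 in binary, 15^1283 ≡ 15·22·20·7 ≡ 3 (mod 29).

3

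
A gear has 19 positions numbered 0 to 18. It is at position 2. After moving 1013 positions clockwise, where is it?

8

1013 = 53·19 + 6, so 1013 mod 19 = 6.
(2 + 6) mod 19 = 8.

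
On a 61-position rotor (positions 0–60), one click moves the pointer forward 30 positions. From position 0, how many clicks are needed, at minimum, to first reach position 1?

30·59 = 1770 = 29·61 + 1, so 30⁻¹ ≡ 59 (mod 61).

59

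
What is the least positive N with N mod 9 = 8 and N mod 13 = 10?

62

x ≡ 8 (mod 9) gives x ∈ {8, 17, 26, 35, 44, 53, 62}.
The first of these with x mod 13 = 10 is 62.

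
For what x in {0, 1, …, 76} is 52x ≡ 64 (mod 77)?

19

The inverse of 52 mod 77 is 40 (since 52·40 = 2080 ≡ 1).
So x ≡ 40·64 = 2560 ≡ 19 (mod 77).
Check: 52·19 = 988 = 12·77 + 64.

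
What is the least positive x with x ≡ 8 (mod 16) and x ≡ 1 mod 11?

Since 11·3 ≡ 1 (mod 16), take x = 1 + 11·((8−1)·3 mod 16) = 1 + 11·5 = 56.
Check: 56 mod 16 = 8, 56 mod 11 = 1.

56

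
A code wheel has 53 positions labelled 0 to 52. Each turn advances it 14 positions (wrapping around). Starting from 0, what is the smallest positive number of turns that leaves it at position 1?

14·19 = 266 = 5·53 + 1, so 14⁻¹ ≡ 19 (mod 53).

19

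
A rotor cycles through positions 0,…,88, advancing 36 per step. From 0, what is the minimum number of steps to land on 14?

The inverse of 36 mod 89 is 47 (since 36·47 = 1692 ≡ 1).
So x ≡ 47·14 = 658 ≡ 35 (mod 89).

35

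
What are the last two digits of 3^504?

By repeated squaring mod 100: 3^1≡3, 3^2≡9, 3^4≡81, 3^8≡61, 3^16≡21, 3^32≡41, 3^64≡81, 3^128≡61, 3^256≡21.
504 = 8 + 16 + 32 + 64 + 128 + 256, so 3^504 ≡ 61·21·41·81·61·21 ≡ 81 (mod 100).

81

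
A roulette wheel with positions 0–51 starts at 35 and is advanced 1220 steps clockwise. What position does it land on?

1220 − 23·52 = 24, so 1220 ≡ 24 (mod 52).
(35 + 24) mod 52 = 7.

7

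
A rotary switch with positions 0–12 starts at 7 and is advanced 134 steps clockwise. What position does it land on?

134 − 10·13 = 4, so 134 ≡ 4 (mod 13).
(7 + 4) mod 13 = 11.

11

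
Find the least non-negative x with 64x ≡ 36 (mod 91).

29

The inverse of 64 mod 91 is 64 (since 64·64 = 4096 ≡ 1).
Multiplying both sides by 64: x ≡ 64·36 = 2304 ≡ 29 (mod 91).
Check: 64·29 = 1856 = 20·91 + 36.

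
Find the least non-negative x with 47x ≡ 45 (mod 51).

The inverse of 47 mod 51 is 38 (since 47·38 = 1786 ≡ 1).
Multiplying both sides by 38: x ≡ 38·45 = 1710 ≡ 27 (mod 51).

27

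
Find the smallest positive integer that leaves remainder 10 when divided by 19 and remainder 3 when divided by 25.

x ≡ 10 (mod 19) gives x ∈ {10, 29, 48, 67, 86, 105, 124, 143, …}.
The first of these with x mod 25 = 3 is 428.

428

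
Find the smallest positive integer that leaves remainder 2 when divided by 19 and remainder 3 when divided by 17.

173

x ≡ 3 (mod 17) gives x ∈ {3, 20, 37, 54, 71, 88, 105, 122, …}.
The first of these with x mod 19 = 2 is 173.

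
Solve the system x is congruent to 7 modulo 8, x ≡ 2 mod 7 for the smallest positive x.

23

x ≡ 2 (mod 7) gives x ∈ {2, 9, 16, 23}.
The first of these with x mod 8 = 7 is 23.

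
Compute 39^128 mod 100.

81

By repeated squaring mod 100: 39^1≡39, 39^2≡21, 39^4≡41, 39^8≡81, 39^16≡61, 39^32≡21, 39^64≡41, 39^128≡81.
128 = 128, so 39^128 ≡ 81 ≡ 81 (mod 100).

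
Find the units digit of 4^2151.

Last digits of 4^n: 4, 6 (period 2).
2151 mod 2 = 1, so the last digit matches 4^1 = 4.

4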